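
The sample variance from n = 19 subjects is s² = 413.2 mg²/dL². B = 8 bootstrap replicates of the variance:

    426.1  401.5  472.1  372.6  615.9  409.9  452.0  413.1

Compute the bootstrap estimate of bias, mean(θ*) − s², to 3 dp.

mean(θ*) = (426.1 + 401.5 + 472.1 + 372.6 + 615.9 + 409.9 + 452.0 + 413.1) / 8 = 445.4000
bias = 445.4000 − 413.2

bias = +32.200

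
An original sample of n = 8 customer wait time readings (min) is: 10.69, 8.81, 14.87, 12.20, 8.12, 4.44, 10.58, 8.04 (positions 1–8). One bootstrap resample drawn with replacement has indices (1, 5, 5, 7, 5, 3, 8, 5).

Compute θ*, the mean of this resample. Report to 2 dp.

θ* = 9.58

Resample values: 10.69, 8.12, 8.12, 10.58, 8.12, 14.87, 8.04, 8.12.
Mean = (10.69 + 8.12 + 8.12 + 10.58 + 8.12 + 14.87 + 8.04 + 8.12) / 8 = 76.660 / 8 = 9.58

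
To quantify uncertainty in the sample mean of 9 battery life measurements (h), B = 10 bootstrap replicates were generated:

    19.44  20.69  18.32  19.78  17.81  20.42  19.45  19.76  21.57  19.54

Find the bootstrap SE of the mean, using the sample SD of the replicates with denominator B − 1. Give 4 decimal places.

SE* = 1.0869

Bootstrap SE is the standard deviation of the 10 replicate means.
Mean of replicates: (19.44 + 20.69 + 18.32 + 19.78 + 17.81 + 20.42 + 19.45 + 19.76 + 21.57 + 19.54) / 10 = 196.78000 / 10 = 19.67800
Sum of squared deviations: (−0.23800)² + (+1.01200)² + (−1.35800)² + (+0.10200)² + (−1.86800)² + (+0.74200)² + (−0.22800)² + (+0.08200)² + (+1.89200)² + (−0.13800)² = 10.63276
Variance = 10.63276 / 9 = 1.18142
SE* = √1.18142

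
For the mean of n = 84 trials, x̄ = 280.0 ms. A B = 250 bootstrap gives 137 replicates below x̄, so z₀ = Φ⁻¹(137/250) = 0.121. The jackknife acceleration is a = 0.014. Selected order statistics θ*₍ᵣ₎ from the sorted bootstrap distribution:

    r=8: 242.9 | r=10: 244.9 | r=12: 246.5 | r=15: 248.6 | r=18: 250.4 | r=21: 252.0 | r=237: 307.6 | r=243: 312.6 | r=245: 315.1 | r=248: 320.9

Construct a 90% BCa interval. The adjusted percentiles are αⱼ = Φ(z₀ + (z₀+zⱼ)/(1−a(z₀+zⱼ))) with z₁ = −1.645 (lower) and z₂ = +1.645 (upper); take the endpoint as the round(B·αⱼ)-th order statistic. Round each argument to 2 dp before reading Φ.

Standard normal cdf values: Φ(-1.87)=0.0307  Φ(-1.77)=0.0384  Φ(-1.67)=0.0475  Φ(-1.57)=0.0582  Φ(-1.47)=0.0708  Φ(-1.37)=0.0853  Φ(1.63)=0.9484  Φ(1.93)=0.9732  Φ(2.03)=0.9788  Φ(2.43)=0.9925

Lower: z₀ + z₁ = 0.121 + (-1.645) = -1.524; 1 − a(z₀+z₁) = 1 − (0.014)(-1.524) = 1.0213; argument = 0.121 + (-1.524)/1.0213 = -1.3712 → -1.37.
α₁ = Φ(-1.37) = 0.0853; rank = round(250 × 0.0853) = 21; θ*₍21₎ = 252.0.
Upper: z₀ + z₂ = 1.766; 1 − a(z₀+z₂) = 0.9753; argument = 1.9318 → 1.93; α₂ = 0.9732; rank = 243; θ*₍243₎ = 312.6.

(252.0, 312.6)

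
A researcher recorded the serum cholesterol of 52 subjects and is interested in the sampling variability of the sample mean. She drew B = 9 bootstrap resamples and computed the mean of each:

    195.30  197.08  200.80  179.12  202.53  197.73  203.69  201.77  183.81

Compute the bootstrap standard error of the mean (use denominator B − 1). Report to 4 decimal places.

SE* = 8.6296

Bootstrap SE is the standard deviation of the 9 replicate means.
Mean of replicates: (195.30 + 197.08 + 200.80 + 179.12 + 202.53 + 197.73 + 203.69 + 201.77 + 183.81) / 9 = 1761.83000 / 9 = 195.75889
Sum of squared deviations: (−0.45889)² + (+1.32111)² + (+5.04111)² + (−16.63889)² + (+6.77111)² + (+1.97111)² + (+7.93111)² + (+6.01111)² + (−11.94889)² = 595.76649
Variance = 595.76649 / 8 = 74.47081
SE* = √74.47081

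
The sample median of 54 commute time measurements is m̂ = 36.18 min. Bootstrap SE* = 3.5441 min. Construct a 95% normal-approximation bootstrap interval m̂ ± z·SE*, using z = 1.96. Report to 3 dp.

Margin = 1.96 × 3.5441 = 6.9464
Interval: 36.18 ± 6.9464

(29.234, 43.126)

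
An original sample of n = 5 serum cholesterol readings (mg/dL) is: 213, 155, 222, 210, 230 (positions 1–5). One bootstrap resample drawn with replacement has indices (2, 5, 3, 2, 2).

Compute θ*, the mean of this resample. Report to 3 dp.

Resample values: 155, 230, 222, 155, 155.
Mean = (155 + 230 + 222 + 155 + 155) / 5 = 917.0 / 5 = 183.400

θ* = 183.400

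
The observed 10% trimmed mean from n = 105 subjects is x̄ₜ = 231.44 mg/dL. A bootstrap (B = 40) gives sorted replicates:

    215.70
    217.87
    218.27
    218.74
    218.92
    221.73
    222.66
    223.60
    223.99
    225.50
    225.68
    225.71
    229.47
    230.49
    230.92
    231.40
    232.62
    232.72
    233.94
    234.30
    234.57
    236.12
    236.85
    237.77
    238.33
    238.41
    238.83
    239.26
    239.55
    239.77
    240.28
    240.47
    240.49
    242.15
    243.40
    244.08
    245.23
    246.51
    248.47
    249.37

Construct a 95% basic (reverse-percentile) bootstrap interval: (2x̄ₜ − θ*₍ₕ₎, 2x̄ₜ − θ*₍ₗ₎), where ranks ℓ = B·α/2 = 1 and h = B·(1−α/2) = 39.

Percentile endpoints at ranks 1 and 39: θ*₍1₎ = 215.70, θ*₍39₎ = 248.47.
Basic interval reflects these around x̄ₜ:
  lower = 2 × 231.44 − 248.47 = 214.41
  upper = 2 × 231.44 − 215.70 = 247.18

(214.41, 247.18)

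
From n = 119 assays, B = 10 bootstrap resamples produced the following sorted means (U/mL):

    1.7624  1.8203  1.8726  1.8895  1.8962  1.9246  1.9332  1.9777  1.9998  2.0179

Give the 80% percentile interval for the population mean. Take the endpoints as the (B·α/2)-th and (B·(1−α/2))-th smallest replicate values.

(1.7624, 1.9998)

α = 0.20; lower rank = 10 × 0.100 = 1; upper rank = 10 × 0.900 = 9.
The 1st smallest replicate is 1.7624; the 9th is 1.9998.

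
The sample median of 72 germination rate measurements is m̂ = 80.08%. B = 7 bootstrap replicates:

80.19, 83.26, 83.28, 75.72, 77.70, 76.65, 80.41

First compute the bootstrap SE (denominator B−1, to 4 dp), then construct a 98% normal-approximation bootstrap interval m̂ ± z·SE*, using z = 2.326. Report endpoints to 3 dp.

(73.018, 87.142)

Mean of replicates = 79.6014; sum of squared deviations = 55.3091; SE* = √(55.3091/6) = 3.0361
Margin = 2.326 × 3.0361 = 7.0620
Interval: 80.08 ± 7.0620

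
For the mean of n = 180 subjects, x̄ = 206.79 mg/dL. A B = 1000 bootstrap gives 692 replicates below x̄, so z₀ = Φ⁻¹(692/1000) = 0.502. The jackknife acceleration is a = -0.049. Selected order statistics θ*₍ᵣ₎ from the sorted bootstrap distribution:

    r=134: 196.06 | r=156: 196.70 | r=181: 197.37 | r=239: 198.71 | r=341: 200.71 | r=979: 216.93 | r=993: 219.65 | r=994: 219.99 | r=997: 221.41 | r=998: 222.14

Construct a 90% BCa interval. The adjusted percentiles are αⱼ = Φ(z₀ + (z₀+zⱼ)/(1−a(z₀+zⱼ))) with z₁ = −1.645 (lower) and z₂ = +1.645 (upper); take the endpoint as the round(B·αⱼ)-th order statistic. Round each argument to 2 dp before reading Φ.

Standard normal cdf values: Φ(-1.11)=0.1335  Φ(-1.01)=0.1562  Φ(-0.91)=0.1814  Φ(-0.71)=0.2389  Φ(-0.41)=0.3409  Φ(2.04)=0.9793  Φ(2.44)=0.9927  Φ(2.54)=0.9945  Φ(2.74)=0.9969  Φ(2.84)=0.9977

Lower: z₀ + z₁ = 0.502 + (-1.645) = -1.143; 1 − a(z₀+z₁) = 1 − (-0.049)(-1.143) = 0.9440; argument = 0.502 + (-1.143)/0.9440 = -0.7088 → -0.71.
α₁ = Φ(-0.71) = 0.2389; rank = round(1000 × 0.2389) = 239; θ*₍239₎ = 198.71.
Upper: z₀ + z₂ = 2.147; 1 − a(z₀+z₂) = 1.1052; argument = 2.4446 → 2.44; α₂ = 0.9927; rank = 993; θ*₍993₎ = 219.65.

(198.71, 219.65)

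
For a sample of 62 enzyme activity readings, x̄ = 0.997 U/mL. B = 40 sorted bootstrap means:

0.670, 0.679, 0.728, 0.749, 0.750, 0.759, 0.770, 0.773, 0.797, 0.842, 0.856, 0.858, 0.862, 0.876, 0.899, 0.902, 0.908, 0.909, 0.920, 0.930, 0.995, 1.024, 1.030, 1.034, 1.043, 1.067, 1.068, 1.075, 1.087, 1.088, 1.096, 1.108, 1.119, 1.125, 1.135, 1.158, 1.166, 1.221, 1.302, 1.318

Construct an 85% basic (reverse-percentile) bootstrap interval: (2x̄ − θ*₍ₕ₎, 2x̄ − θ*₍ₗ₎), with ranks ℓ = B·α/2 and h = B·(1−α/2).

(0.828, 1.266)

Percentile endpoints at ranks 3 and 37: θ*₍3₎ = 0.728, θ*₍37₎ = 1.166.
Basic interval reflects these around x̄:
  lower = 2 × 0.997 − 1.166 = 0.828
  upper = 2 × 0.997 − 0.728 = 1.266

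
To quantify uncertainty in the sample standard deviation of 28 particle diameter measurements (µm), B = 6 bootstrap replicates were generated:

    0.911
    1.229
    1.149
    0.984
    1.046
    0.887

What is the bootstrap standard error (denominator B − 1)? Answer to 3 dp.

SE* = 0.135

Bootstrap SE is the standard deviation of the 6 replicate standard deviations.
Mean of replicates: (0.911 + 1.229 + 1.149 + 0.984 + 1.046 + 0.887) / 6 = 6.2060 / 6 = 1.0343
Sum of squared deviations: (−0.1233)² + (+0.1947)² + (+0.1147)² + (−0.0503)² + (+0.0117)² + (−0.1473)² = 0.0906
Variance = 0.0906 / 5 = 0.0181
SE* = √0.0181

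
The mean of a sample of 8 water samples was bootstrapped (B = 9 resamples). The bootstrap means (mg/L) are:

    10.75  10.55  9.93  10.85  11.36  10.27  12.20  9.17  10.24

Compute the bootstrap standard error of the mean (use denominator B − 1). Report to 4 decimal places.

SE* = 0.8629

Bootstrap SE is the standard deviation of the 9 replicate means.
Mean of replicates: (10.75 + 10.55 + 9.93 + 10.85 + 11.36 + 10.27 + 12.20 + 9.17 + 10.24) / 9 = 95.32000 / 9 = 10.59111
Sum of squared deviations: (+0.15889)² + (−0.04111)² + (−0.66111)² + (+0.25889)² + (+0.76889)² + (−0.32111)² + (+1.60889)² + (−1.42111)² + (−0.35111)² = 5.95669
Variance = 5.95669 / 8 = 0.74459
SE* = √0.74459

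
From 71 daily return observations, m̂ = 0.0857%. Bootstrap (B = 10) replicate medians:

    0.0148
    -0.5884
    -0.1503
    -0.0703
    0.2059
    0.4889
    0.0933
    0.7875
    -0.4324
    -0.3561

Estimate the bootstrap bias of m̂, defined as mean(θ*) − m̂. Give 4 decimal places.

mean(θ*) = (0.0148 + (-0.5884) + (-0.1503) + (-0.0703) + 0.2059 + 0.4889 + 0.0933 + 0.7875 + (-0.4324) + (-0.3561)) / 10 = -0.00071
bias = -0.00071 − 0.0857

bias = −0.0864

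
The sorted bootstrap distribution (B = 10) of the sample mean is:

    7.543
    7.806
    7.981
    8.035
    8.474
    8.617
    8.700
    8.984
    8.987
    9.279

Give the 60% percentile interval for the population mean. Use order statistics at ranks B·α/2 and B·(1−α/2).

α = 0.40; lower rank = 10 × 0.200 = 2; upper rank = 10 × 0.800 = 8.
The 2nd smallest replicate is 7.806; the 8th is 8.984.

(7.806, 8.984)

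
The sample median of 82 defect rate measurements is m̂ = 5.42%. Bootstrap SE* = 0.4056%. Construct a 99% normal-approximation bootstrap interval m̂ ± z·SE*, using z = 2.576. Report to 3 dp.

(4.375, 6.465)

Margin = 2.576 × 0.4056 = 1.0448
Interval: 5.42 ± 1.0448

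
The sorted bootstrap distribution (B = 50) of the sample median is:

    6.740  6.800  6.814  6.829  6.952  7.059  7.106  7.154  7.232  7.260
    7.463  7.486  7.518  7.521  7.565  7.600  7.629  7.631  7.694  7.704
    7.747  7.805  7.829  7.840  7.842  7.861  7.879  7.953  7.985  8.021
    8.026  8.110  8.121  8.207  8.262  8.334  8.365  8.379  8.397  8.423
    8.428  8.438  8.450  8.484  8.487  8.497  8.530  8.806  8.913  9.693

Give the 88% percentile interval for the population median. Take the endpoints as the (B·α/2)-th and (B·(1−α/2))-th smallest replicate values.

(6.814, 8.530)

α = 0.12; lower rank = 50 × 0.060 = 3; upper rank = 50 × 0.940 = 47.
The 3rd smallest replicate is 6.814; the 47th is 8.530.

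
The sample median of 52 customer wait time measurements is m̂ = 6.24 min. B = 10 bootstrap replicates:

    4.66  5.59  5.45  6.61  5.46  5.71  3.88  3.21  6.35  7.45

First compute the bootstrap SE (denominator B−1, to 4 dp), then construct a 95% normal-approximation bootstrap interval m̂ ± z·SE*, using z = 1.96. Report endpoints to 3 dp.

(3.765, 8.715)

Mean of replicates = 5.4370; sum of squared deviations = 14.3478; SE* = √(14.3478/9) = 1.2626
Margin = 1.96 × 1.2626 = 2.4747
Interval: 6.24 ± 2.4747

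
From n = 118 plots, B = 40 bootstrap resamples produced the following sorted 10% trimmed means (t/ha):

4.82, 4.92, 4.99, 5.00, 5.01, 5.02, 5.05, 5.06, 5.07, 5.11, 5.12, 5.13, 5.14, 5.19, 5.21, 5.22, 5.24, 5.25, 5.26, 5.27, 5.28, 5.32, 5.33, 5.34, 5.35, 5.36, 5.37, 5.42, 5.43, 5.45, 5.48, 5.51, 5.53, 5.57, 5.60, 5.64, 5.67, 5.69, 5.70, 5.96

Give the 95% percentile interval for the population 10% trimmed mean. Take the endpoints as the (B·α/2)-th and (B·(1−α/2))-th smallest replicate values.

(4.82, 5.70)

α = 0.05; lower rank = 40 × 0.025 = 1; upper rank = 40 × 0.975 = 39.
The 1st smallest replicate is 4.82; the 39th is 5.70.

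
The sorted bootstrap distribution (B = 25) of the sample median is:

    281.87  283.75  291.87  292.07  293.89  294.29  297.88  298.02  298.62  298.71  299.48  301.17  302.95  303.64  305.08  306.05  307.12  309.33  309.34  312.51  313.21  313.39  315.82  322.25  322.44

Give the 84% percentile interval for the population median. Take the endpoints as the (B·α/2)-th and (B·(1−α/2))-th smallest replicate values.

α = 0.16; lower rank = 25 × 0.080 = 2; upper rank = 25 × 0.920 = 23.
The 2nd smallest replicate is 283.75; the 23rd is 315.82.

(283.75, 315.82)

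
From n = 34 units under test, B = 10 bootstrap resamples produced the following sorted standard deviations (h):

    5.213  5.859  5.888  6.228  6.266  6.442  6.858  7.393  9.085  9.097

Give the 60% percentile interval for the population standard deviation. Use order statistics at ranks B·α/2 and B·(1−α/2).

α = 0.40; lower rank = 10 × 0.200 = 2; upper rank = 10 × 0.800 = 8.
The 2nd smallest replicate is 5.859; the 8th is 7.393.

(5.859, 7.393)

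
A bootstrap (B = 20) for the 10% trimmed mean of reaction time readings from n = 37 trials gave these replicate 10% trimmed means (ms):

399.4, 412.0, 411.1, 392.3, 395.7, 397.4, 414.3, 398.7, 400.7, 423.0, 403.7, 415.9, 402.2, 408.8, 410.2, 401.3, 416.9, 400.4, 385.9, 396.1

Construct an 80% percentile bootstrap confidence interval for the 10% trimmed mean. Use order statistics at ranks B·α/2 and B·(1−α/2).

(392.3, 415.9)

Sorted replicates: 385.9, 392.3, 395.7, 396.1, 397.4, 398.7, 399.4, 400.4, 400.7, 401.3, 402.2, 403.7, 408.8, 410.2, 411.1, 412.0, 414.3, 415.9, 416.9, 423.0
α = 0.20; lower rank = 20 × 0.100 = 2; upper rank = 20 × 0.900 = 18.
The 2nd smallest replicate is 392.3; the 18th is 415.9.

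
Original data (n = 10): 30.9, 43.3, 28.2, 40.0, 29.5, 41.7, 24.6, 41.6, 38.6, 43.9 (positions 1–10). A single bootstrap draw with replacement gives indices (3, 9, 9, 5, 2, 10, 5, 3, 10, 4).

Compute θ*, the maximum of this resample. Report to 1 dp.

Resample values: 28.2, 38.6, 38.6, 29.5, 43.3, 43.9, 29.5, 28.2, 43.9, 40.0.
Maximum = 43.9

θ* = 43.9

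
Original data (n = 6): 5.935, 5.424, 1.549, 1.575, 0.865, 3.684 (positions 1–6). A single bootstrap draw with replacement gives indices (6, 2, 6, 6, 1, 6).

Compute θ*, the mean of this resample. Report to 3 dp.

θ* = 4.349

Resample values: 3.684, 5.424, 3.684, 3.684, 5.935, 3.684.
Mean = (3.684 + 5.424 + 3.684 + 3.684 + 5.935 + 3.684) / 6 = 26.0950 / 6 = 4.349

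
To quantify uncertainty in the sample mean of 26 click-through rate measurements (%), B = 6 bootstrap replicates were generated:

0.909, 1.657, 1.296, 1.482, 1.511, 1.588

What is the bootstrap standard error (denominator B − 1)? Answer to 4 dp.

Bootstrap SE is the standard deviation of the 6 replicate means.
Mean of replicates: (0.909 + 1.657 + 1.296 + 1.482 + 1.511 + 1.588) / 6 = 8.44300 / 6 = 1.40717
Sum of squared deviations: (−0.49817)² + (+0.24983)² + (−0.11117)² + (+0.07483)² + (+0.10383)² + (+0.18083)² = 0.37203
Variance = 0.37203 / 5 = 0.07441
SE* = √0.07441

SE* = 0.2728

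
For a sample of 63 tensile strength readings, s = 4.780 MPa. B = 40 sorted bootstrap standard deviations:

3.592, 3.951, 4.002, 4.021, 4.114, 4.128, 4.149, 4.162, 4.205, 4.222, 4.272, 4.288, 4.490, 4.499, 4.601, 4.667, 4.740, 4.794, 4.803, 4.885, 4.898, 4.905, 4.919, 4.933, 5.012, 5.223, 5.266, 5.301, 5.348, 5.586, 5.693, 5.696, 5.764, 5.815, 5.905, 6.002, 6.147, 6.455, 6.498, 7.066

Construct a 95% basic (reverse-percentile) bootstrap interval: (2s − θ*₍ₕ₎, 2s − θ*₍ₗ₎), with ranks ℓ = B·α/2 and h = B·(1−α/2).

Percentile endpoints at ranks 1 and 39: θ*₍1₎ = 3.592, θ*₍39₎ = 6.498.
Basic interval reflects these around s:
  lower = 2 × 4.780 − 6.498 = 3.062
  upper = 2 × 4.780 − 3.592 = 5.968

(3.062, 5.968)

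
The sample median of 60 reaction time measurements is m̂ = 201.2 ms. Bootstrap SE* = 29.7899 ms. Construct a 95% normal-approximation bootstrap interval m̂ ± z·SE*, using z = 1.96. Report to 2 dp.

Margin = 1.96 × 29.7899 = 58.388
Interval: 201.2 ± 58.388

(142.81, 259.59)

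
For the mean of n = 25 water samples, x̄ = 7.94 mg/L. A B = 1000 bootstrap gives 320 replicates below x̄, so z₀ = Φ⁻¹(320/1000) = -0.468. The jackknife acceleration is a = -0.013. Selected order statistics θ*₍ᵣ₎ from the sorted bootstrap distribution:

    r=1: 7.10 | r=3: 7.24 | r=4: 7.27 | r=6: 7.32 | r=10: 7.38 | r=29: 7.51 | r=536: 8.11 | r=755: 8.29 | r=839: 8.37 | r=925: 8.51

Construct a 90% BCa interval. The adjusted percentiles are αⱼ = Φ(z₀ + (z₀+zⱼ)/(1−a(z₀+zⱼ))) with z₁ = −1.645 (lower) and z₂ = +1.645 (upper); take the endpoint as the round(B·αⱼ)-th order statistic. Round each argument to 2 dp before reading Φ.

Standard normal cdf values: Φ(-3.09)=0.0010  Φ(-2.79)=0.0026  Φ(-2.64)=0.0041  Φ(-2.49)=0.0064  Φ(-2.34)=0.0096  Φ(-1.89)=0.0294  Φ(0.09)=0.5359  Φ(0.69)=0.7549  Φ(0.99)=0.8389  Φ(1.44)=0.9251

Lower: z₀ + z₁ = -0.468 + (-1.645) = -2.113; 1 − a(z₀+z₁) = 1 − (-0.013)(-2.113) = 0.9725; argument = -0.468 + (-2.113)/0.9725 = -2.6407 → -2.64.
α₁ = Φ(-2.64) = 0.0041; rank = round(1000 × 0.0041) = 4; θ*₍4₎ = 7.27.
Upper: z₀ + z₂ = 1.177; 1 − a(z₀+z₂) = 1.0153; argument = 0.6913 → 0.69; α₂ = 0.7549; rank = 755; θ*₍755₎ = 8.29.

(7.27, 8.29)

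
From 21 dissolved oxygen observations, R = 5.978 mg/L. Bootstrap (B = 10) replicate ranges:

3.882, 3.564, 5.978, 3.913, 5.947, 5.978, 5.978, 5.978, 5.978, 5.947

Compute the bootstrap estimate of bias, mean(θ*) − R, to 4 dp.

bias = −0.6637

mean(θ*) = (3.882 + 3.564 + 5.978 + 3.913 + 5.947 + 5.978 + 5.978 + 5.978 + 5.978 + 5.947) / 10 = 5.31430
bias = 5.31430 − 5.978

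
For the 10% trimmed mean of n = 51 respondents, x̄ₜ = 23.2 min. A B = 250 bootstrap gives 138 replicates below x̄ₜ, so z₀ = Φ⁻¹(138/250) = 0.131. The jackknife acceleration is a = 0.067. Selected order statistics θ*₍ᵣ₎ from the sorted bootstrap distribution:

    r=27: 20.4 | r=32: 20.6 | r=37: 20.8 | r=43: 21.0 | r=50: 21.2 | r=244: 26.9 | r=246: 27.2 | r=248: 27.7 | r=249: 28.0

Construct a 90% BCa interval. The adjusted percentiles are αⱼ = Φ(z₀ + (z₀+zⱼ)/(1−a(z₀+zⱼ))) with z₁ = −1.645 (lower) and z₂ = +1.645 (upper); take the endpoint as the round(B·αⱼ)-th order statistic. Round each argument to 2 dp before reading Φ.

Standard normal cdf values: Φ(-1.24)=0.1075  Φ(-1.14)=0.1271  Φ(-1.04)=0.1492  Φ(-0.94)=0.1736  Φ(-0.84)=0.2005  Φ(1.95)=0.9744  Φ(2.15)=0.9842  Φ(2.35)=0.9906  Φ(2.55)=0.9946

Lower: z₀ + z₁ = 0.131 + (-1.645) = -1.514; 1 − a(z₀+z₁) = 1 − (0.067)(-1.514) = 1.1014; argument = 0.131 + (-1.514)/1.1014 = -1.2436 → -1.24.
α₁ = Φ(-1.24) = 0.1075; rank = round(250 × 0.1075) = 27; θ*₍27₎ = 20.4.
Upper: z₀ + z₂ = 1.776; 1 − a(z₀+z₂) = 0.8810; argument = 2.1469 → 2.15; α₂ = 0.9842; rank = 246; θ*₍246₎ = 27.2.

(20.4, 27.2)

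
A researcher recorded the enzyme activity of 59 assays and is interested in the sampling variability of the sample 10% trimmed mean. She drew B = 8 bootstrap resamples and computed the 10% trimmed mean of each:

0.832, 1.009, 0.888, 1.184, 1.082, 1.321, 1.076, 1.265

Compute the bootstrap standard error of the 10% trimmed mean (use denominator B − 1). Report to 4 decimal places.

SE* = 0.1718

Bootstrap SE is the standard deviation of the 8 replicate 10% trimmed means.
Mean of replicates: (0.832 + 1.009 + 0.888 + 1.184 + 1.082 + 1.321 + 1.076 + 1.265) / 8 = 8.65700 / 8 = 1.08213
Sum of squared deviations: (−0.25013)² + (−0.07313)² + (−0.19412)² + (+0.10187)² + (−0.00012)² + (+0.23887)² + (−0.00612)² + (+0.18287)² = 0.20651
Variance = 0.20651 / 7 = 0.02950
SE* = √0.02950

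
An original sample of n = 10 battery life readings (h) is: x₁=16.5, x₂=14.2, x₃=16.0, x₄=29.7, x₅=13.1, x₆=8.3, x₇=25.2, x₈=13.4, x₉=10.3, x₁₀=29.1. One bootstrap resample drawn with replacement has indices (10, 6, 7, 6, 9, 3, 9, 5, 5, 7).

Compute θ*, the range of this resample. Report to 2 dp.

θ* = 20.80

Resample values: 29.1, 8.3, 25.2, 8.3, 10.3, 16.0, 10.3, 13.1, 13.1, 25.2.
Range = 29.1 − 8.3 = 20.80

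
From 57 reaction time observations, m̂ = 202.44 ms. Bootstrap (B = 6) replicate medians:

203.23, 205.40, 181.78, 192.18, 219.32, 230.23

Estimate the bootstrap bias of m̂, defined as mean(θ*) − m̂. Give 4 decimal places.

mean(θ*) = (203.23 + 205.40 + 181.78 + 192.18 + 219.32 + 230.23) / 6 = 205.35667
bias = 205.35667 − 202.44

bias = +2.9167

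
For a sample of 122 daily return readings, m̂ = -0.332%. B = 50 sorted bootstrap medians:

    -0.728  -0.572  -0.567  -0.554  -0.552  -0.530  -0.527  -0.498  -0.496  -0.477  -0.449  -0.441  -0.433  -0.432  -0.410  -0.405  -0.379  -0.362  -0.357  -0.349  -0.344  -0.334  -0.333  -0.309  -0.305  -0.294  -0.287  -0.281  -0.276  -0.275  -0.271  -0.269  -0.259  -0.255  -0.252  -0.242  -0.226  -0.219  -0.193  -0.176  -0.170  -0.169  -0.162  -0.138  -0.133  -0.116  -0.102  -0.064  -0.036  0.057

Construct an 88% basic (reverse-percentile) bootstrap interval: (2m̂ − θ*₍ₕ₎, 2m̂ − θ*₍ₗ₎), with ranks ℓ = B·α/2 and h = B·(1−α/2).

Percentile endpoints at ranks 3 and 47: θ*₍3₎ = -0.567, θ*₍47₎ = -0.102.
Basic interval reflects these around m̂:
  lower = 2 × -0.332 − -0.102 = -0.562
  upper = 2 × -0.332 − -0.567 = -0.097

(-0.562, -0.097)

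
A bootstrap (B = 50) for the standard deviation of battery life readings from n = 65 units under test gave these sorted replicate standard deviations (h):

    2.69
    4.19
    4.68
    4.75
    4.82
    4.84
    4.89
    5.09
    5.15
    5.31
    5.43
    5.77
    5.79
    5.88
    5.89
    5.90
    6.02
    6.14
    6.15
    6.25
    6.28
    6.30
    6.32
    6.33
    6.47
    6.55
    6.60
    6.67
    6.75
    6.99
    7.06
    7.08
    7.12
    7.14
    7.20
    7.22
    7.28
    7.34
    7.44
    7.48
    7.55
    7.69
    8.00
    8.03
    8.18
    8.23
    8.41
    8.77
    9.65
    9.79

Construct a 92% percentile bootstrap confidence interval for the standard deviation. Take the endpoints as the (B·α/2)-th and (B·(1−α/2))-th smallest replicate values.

(4.19, 8.77)

α = 0.08; lower rank = 50 × 0.040 = 2; upper rank = 50 × 0.960 = 48.
The 2nd smallest replicate is 4.19; the 48th is 8.77.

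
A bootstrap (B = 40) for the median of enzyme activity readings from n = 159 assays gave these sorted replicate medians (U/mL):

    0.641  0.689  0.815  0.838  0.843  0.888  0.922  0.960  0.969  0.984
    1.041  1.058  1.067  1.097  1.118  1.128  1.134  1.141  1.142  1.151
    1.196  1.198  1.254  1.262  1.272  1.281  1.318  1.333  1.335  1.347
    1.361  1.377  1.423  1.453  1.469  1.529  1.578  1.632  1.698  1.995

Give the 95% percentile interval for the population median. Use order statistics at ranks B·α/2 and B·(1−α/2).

α = 0.05; lower rank = 40 × 0.025 = 1; upper rank = 40 × 0.975 = 39.
The 1st smallest replicate is 0.641; the 39th is 1.698.

(0.641, 1.698)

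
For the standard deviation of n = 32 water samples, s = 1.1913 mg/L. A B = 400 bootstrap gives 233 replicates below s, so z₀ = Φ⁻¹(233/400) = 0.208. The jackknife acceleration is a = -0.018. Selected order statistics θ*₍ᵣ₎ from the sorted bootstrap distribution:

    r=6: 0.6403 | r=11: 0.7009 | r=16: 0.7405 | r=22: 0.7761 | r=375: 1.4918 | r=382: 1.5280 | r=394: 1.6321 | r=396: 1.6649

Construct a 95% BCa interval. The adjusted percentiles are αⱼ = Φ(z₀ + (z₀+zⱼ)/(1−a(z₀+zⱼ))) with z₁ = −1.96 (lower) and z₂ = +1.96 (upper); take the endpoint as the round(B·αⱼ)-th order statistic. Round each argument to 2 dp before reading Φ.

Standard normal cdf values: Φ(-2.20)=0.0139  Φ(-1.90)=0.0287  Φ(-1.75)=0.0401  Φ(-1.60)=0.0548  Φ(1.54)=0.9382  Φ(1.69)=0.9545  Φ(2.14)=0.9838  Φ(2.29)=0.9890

(0.7761, 1.6649)

Lower: z₀ + z₁ = 0.208 + (-1.960) = -1.752; 1 − a(z₀+z₁) = 1 − (-0.018)(-1.752) = 0.9685; argument = 0.208 + (-1.752)/0.9685 = -1.6011 → -1.60.
α₁ = Φ(-1.60) = 0.0548; rank = round(400 × 0.0548) = 22; θ*₍22₎ = 0.7761.
Upper: z₀ + z₂ = 2.168; 1 − a(z₀+z₂) = 1.0390; argument = 2.2946 → 2.29; α₂ = 0.9890; rank = 396; θ*₍396₎ = 1.6649.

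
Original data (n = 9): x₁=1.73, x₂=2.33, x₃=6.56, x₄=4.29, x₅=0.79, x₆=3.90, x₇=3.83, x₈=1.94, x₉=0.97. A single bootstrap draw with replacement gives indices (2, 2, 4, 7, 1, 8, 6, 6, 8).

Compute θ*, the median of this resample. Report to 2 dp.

Resample values: 2.33, 2.33, 4.29, 3.83, 1.73, 1.94, 3.90, 3.90, 1.94.
Sorted: 1.73, 1.94, 1.94, 2.33, 2.33, 3.83, 3.90, 3.90, 4.29
Median = middle value = 2.33

θ* = 2.33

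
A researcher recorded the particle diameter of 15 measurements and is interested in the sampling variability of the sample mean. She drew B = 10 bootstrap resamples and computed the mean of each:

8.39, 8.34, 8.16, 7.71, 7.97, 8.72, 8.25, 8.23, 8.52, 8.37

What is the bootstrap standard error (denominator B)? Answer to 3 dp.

Bootstrap SE is the standard deviation of the 10 replicate means.
Mean of replicates: (8.39 + 8.34 + 8.16 + 7.71 + 7.97 + 8.72 + 8.25 + 8.23 + 8.52 + 8.37) / 10 = 82.6600 / 10 = 8.2660
Sum of squared deviations: (+0.1240)² + (+0.0740)² + (−0.1060)² + (−0.5560)² + (−0.2960)² + (+0.4540)² + (−0.0160)² + (−0.0360)² + (+0.2540)² + (+0.1040)² = 0.7118
Variance = 0.7118 / 10 = 0.0712
SE* = √0.0712

SE* = 0.267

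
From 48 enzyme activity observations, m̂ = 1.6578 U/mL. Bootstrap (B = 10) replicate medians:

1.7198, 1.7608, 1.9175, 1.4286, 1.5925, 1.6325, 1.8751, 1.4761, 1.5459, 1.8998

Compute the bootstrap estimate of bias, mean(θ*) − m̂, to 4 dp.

bias = +0.0271

mean(θ*) = (1.7198 + 1.7608 + 1.9175 + 1.4286 + 1.5925 + 1.6325 + 1.8751 + 1.4761 + 1.5459 + 1.8998) / 10 = 1.68486
bias = 1.68486 − 1.6578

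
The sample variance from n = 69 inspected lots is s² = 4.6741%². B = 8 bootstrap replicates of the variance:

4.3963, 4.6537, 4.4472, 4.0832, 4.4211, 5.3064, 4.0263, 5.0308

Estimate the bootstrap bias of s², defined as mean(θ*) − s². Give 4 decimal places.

bias = −0.1285

mean(θ*) = (4.3963 + 4.6537 + 4.4472 + 4.0832 + 4.4211 + 5.3064 + 4.0263 + 5.0308) / 8 = 4.54563
bias = 4.54563 − 4.6741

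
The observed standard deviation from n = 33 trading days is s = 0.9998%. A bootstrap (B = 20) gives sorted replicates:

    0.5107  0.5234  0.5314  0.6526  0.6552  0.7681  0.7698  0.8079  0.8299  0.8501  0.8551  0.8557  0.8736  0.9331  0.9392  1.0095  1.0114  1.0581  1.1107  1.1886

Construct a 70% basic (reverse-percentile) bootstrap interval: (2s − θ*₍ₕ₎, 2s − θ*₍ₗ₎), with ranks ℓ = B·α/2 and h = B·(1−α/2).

Percentile endpoints at ranks 3 and 17: θ*₍3₎ = 0.5314, θ*₍17₎ = 1.0114.
Basic interval reflects these around s:
  lower = 2 × 0.9998 − 1.0114 = 0.9882
  upper = 2 × 0.9998 − 0.5314 = 1.4682

(0.9882, 1.4682)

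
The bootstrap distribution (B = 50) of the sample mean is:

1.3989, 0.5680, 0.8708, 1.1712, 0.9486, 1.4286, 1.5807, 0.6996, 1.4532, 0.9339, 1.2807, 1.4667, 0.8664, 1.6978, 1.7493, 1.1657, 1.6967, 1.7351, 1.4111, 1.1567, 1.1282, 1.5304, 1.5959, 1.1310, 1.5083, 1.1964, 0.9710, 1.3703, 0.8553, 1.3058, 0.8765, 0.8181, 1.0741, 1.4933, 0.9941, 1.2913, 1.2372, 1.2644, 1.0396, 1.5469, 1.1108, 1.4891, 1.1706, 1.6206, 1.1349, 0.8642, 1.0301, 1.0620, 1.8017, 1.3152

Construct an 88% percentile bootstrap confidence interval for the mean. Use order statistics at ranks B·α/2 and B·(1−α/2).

(0.8181, 1.6978)

Sorted replicates: 0.5680, 0.6996, 0.8181, 0.8553, 0.8642, 0.8664, 0.8708, 0.8765, 0.9339, 0.9486, 0.9710, 0.9941, 1.0301, 1.0396, 1.0620, 1.0741, 1.1108, 1.1282, 1.1310, 1.1349, 1.1567, 1.1657, 1.1706, 1.1712, 1.1964, 1.2372, 1.2644, 1.2807, 1.2913, 1.3058, 1.3152, 1.3703, 1.3989, 1.4111, 1.4286, 1.4532, 1.4667, 1.4891, 1.4933, 1.5083, 1.5304, 1.5469, 1.5807, 1.5959, 1.6206, 1.6967, 1.6978, 1.7351, 1.7493, 1.8017
α = 0.12; lower rank = 50 × 0.060 = 3; upper rank = 50 × 0.940 = 47.
The 3rd smallest replicate is 0.8181; the 47th is 1.6978.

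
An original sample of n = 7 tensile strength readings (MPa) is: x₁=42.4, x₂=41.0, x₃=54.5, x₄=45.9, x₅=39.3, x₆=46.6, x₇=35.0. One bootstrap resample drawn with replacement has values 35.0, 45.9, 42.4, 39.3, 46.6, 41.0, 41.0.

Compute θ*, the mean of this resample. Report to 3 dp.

Mean = (35.0 + 45.9 + 42.4 + 39.3 + 46.6 + 41.0 + 41.0) / 7 = 291.20 / 7 = 41.600

θ* = 41.600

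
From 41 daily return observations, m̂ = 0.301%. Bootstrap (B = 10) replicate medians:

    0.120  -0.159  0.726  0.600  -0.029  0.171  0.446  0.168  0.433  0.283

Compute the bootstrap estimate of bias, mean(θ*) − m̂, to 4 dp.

bias = −0.0251

mean(θ*) = (0.120 + (-0.159) + 0.726 + 0.600 + (-0.029) + 0.171 + 0.446 + 0.168 + 0.433 + 0.283) / 10 = 0.27590
bias = 0.27590 − 0.301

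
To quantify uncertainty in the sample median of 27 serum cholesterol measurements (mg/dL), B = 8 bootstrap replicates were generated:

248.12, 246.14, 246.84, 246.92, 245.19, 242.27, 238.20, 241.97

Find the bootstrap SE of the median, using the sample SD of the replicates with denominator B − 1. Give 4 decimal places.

Bootstrap SE is the standard deviation of the 8 replicate medians.
Mean of replicates: (248.12 + 246.14 + 246.84 + 246.92 + 245.19 + 242.27 + 238.20 + 241.97) / 8 = 1955.65000 / 8 = 244.45625
Sum of squared deviations: (+3.66375)² + (+1.68375)² + (+2.38375)² + (+2.46375)² + (+0.73375)² + (−2.18625)² + (−6.25625)² + (−2.48625)² = 78.65059
Variance = 78.65059 / 7 = 11.23580
SE* = √11.23580

SE* = 3.3520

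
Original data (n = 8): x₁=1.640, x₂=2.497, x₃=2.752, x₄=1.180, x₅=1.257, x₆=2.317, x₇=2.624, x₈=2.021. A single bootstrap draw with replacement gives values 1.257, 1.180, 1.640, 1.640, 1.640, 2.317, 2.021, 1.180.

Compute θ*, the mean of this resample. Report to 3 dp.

θ* = 1.609

Mean = (1.257 + 1.180 + 1.640 + 1.640 + 1.640 + 2.317 + 2.021 + 1.180) / 8 = 12.8750 / 8 = 1.609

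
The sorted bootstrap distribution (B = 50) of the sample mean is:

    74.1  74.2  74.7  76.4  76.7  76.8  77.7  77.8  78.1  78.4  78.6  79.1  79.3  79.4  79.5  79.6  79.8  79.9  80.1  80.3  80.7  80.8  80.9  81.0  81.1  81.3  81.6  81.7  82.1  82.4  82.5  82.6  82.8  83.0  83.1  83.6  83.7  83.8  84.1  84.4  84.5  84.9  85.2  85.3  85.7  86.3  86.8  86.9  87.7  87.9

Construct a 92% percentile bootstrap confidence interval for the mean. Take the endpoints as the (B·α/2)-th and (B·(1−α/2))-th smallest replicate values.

(74.2, 86.9)

α = 0.08; lower rank = 50 × 0.040 = 2; upper rank = 50 × 0.960 = 48.
The 2nd smallest replicate is 74.2; the 48th is 86.9.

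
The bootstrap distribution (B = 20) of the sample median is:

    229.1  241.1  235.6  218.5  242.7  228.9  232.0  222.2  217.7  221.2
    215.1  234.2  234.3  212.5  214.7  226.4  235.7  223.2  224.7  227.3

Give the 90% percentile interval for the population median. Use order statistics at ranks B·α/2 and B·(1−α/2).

Sorted replicates: 212.5, 214.7, 215.1, 217.7, 218.5, 221.2, 222.2, 223.2, 224.7, 226.4, 227.3, 228.9, 229.1, 232.0, 234.2, 234.3, 235.6, 235.7, 241.1, 242.7
α = 0.10; lower rank = 20 × 0.050 = 1; upper rank = 20 × 0.950 = 19.
The 1st smallest replicate is 212.5; the 19th is 241.1.

(212.5, 241.1)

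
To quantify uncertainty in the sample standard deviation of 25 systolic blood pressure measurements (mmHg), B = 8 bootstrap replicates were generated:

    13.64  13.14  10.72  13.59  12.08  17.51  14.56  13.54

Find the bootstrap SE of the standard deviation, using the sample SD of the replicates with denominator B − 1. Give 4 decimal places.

SE* = 1.9651

Bootstrap SE is the standard deviation of the 8 replicate standard deviations.
Mean of replicates: (13.64 + 13.14 + 10.72 + 13.59 + 12.08 + 17.51 + 14.56 + 13.54) / 8 = 108.78000 / 8 = 13.59750
Sum of squared deviations: (+0.04250)² + (−0.45750)² + (−2.87750)² + (−0.00750)² + (−1.51750)² + (+3.91250)² + (+0.96250)² + (−0.05750)² = 27.03135
Variance = 27.03135 / 7 = 3.86162
SE* = √3.86162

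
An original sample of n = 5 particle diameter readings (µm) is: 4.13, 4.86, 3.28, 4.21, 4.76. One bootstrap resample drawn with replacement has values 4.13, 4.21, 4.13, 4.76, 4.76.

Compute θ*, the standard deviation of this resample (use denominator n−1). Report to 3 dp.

Mean = 4.3980; sum of squared deviations = 0.4411
s² = 0.4411 / 4 = 0.1103
s = √0.1103 = 0.332

θ* = 0.332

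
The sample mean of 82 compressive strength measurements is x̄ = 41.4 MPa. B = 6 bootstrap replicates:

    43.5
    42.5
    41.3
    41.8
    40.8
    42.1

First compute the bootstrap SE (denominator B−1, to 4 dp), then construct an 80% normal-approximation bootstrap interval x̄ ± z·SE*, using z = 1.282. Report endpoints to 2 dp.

Mean of replicates = 42.0000; sum of squared deviations = 4.4800; SE* = √(4.4800/5) = 0.9466
Margin = 1.282 × 0.9466 = 1.214
Interval: 41.4 ± 1.214

(40.19, 42.61)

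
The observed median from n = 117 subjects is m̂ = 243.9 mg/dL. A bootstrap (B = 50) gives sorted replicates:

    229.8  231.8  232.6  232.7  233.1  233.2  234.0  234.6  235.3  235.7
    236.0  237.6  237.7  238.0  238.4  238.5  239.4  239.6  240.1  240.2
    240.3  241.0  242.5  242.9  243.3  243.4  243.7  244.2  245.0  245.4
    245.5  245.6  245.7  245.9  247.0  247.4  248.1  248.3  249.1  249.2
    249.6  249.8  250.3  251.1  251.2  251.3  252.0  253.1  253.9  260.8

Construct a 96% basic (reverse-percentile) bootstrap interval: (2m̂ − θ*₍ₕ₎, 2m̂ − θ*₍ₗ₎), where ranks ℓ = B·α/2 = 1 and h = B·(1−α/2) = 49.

(233.9, 258.0)

Percentile endpoints at ranks 1 and 49: θ*₍1₎ = 229.8, θ*₍49₎ = 253.9.
Basic interval reflects these around m̂:
  lower = 2 × 243.9 − 253.9 = 233.9
  upper = 2 × 243.9 − 229.8 = 258.0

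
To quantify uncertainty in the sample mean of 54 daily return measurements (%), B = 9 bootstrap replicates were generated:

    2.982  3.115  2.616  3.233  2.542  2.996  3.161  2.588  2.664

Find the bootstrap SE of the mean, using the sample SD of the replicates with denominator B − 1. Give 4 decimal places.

Bootstrap SE is the standard deviation of the 9 replicate means.
Mean of replicates: (2.982 + 3.115 + 2.616 + 3.233 + 2.542 + 2.996 + 3.161 + 2.588 + 2.664) / 9 = 25.89700 / 9 = 2.87744
Sum of squared deviations: (+0.10456)² + (+0.23756)² + (−0.26144)² + (+0.35556)² + (−0.33544)² + (+0.11856)² + (+0.28356)² + (−0.28944)² + (−0.21344)² = 0.59846
Variance = 0.59846 / 8 = 0.07481
SE* = √0.07481

SE* = 0.2735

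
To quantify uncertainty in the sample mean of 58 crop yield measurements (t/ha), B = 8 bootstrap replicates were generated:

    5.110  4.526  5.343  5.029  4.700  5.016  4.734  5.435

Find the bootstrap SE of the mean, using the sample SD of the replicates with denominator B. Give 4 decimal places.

SE* = 0.2967

Bootstrap SE is the standard deviation of the 8 replicate means.
Mean of replicates: (5.110 + 4.526 + 5.343 + 5.029 + 4.700 + 5.016 + 4.734 + 5.435) / 8 = 39.89300 / 8 = 4.98663
Sum of squared deviations: (+0.12338)² + (−0.46063)² + (+0.35637)² + (+0.04237)² + (−0.28662)² + (+0.02937)² + (−0.25263)² + (+0.44837)² = 0.70407
Variance = 0.70407 / 8 = 0.08801
SE* = √0.08801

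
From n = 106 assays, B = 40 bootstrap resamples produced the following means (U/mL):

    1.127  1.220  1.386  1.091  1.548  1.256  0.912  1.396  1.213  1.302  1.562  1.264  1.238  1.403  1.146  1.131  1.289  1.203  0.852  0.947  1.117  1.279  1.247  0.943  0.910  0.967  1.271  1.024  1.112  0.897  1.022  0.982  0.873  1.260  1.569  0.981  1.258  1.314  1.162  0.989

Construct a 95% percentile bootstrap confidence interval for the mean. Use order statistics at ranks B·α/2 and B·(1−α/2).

Sorted replicates: 0.852, 0.873, 0.897, 0.910, 0.912, 0.943, 0.947, 0.967, 0.981, 0.982, 0.989, 1.022, 1.024, 1.091, 1.112, 1.117, 1.127, 1.131, 1.146, 1.162, 1.203, 1.213, 1.220, 1.238, 1.247, 1.256, 1.258, 1.260, 1.264, 1.271, 1.279, 1.289, 1.302, 1.314, 1.386, 1.396, 1.403, 1.548, 1.562, 1.569
α = 0.05; lower rank = 40 × 0.025 = 1; upper rank = 40 × 0.975 = 39.
The 1st smallest replicate is 0.852; the 39th is 1.562.

(0.852, 1.562)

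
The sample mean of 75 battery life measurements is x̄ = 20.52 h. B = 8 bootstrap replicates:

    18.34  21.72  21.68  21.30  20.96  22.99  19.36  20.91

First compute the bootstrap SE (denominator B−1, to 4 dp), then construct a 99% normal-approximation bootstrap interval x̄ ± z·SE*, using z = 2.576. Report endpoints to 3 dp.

Mean of replicates = 20.9075; sum of squared deviations = 14.7373; SE* = √(14.7373/7) = 1.4510
Margin = 2.576 × 1.4510 = 3.7378
Interval: 20.52 ± 3.7378

(16.782, 24.258)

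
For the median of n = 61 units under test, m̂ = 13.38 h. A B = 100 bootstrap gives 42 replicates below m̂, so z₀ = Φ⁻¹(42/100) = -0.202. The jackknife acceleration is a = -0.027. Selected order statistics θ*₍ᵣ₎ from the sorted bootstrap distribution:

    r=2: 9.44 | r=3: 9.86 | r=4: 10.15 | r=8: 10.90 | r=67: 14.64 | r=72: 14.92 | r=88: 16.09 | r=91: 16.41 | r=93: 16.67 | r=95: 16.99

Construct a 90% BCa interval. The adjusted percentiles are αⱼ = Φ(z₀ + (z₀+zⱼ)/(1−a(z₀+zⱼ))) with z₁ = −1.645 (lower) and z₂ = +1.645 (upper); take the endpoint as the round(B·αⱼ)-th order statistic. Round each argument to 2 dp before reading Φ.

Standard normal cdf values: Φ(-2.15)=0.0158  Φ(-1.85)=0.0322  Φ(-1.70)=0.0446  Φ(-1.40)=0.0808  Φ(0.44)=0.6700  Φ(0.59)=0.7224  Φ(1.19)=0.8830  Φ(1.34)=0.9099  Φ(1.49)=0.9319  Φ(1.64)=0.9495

Lower: z₀ + z₁ = -0.202 + (-1.645) = -1.847; 1 − a(z₀+z₁) = 1 − (-0.027)(-1.847) = 0.9501; argument = -0.202 + (-1.847)/0.9501 = -2.1459 → -2.15.
α₁ = Φ(-2.15) = 0.0158; rank = round(100 × 0.0158) = 2; θ*₍2₎ = 9.44.
Upper: z₀ + z₂ = 1.443; 1 − a(z₀+z₂) = 1.0390; argument = 1.1869 → 1.19; α₂ = 0.8830; rank = 88; θ*₍88₎ = 16.09.

(9.44, 16.09)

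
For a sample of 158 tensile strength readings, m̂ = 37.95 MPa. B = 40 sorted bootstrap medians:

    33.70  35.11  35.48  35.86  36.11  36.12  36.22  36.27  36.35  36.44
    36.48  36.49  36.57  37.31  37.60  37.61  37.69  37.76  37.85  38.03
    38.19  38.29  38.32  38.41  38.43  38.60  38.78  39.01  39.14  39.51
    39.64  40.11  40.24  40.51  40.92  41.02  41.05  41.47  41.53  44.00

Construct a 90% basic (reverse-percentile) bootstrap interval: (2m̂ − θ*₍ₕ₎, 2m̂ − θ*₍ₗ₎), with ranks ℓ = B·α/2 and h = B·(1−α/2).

Percentile endpoints at ranks 2 and 38: θ*₍2₎ = 35.11, θ*₍38₎ = 41.47.
Basic interval reflects these around m̂:
  lower = 2 × 37.95 − 41.47 = 34.43
  upper = 2 × 37.95 − 35.11 = 40.79

(34.43, 40.79)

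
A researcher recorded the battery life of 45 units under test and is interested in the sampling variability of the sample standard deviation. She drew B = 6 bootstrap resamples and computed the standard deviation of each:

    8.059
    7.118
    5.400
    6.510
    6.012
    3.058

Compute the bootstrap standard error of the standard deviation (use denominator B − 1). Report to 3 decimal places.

SE* = 1.718

Bootstrap SE is the standard deviation of the 6 replicate standard deviations.
Mean of replicates: (8.059 + 7.118 + 5.400 + 6.510 + 6.012 + 3.058) / 6 = 36.1570 / 6 = 6.0262
Sum of squared deviations: (+2.0328)² + (+1.0918)² + (−0.6262)² + (+0.4838)² + (−0.0142)² + (−2.9682)² = 14.7609
Variance = 14.7609 / 5 = 2.9522
SE* = √2.9522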